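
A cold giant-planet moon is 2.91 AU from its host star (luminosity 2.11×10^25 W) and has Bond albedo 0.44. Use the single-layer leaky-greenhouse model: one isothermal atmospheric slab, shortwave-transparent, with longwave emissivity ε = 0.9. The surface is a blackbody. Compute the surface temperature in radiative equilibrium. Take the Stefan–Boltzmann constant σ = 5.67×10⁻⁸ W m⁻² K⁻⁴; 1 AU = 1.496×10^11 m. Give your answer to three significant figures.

d = 2.91 × 1.496×10^11 m = 4.353×10^11 m.
Spreading L over a sphere of radius d: S = 2.11×10^25/(4π·4.35×10^11²) = 8.860 W m⁻².
At the top of the atmosphere, σT_e⁴ = S(1−α)/4 = 1.240 W m⁻², giving T_e = 68.39 K.
Surface balance with a leaky layer gives σT_s⁴ = σT_e⁴·2/(2−ε), so T_s = T_e·[2/(2−0.9)]^(1/4) = 79.41 K.

79.4 K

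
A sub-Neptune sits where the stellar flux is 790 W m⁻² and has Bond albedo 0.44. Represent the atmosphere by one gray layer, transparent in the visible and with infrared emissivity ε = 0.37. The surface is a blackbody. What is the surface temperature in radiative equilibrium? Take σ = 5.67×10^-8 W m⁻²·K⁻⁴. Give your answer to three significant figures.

At the top of the atmosphere, σT_e⁴ = S(1−α)/4 = 110.6 W m⁻², giving T_e = 210.2 K.
For a single slab of emissivity ε, T_s⁴ = 2T_e⁴/(2−ε); thus T_s = 210.2·(1.227)^(1/4) = 221.2 K.

221 K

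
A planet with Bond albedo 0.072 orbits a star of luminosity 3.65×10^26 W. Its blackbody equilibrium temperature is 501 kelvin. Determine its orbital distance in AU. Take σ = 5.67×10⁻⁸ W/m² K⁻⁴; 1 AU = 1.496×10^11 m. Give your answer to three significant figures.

The flux needed for this T is 4σT⁴/(1−0.072) = 15400 W/m².
Then d = [L/(4πS)]^(1/2) = 4.343×10^10 m, i.e. 0.2903 AU.

0.290 AU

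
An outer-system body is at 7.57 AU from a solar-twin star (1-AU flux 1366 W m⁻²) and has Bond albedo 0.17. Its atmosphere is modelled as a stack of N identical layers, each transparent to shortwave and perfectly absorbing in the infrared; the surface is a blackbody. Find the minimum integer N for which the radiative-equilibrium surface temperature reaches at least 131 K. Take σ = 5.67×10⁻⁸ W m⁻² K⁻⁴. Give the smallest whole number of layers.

Irradiance scales as 1/d², so S = 1366 W m⁻² × (1/7.57)² = 23.84 W m⁻².
Top-of-atmosphere balance: σT_e⁴ = S(1−α)/4 = 4.946 W m⁻² → T_e = 96.64 K.
Since T_s⁴ = (N+1)T_e⁴, we need N ≥ (T_s/T_e)⁴ − 1 = 2.376.
The minimum whole number is N = 3.

3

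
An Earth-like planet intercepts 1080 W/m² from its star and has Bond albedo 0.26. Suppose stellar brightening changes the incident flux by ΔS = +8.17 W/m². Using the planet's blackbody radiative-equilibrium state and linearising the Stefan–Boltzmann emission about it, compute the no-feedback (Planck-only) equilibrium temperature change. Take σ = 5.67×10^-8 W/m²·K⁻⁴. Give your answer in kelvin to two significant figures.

Unperturbed T_e = [1080·(1−0.26)/(4σ)]^¼ = 243.6 K.
Only a fraction (1−α) is absorbed and it's spread over 4πR², so ΔF = (1−α)ΔS/4 = 1.511 W/m².
Planck response: λ_P = 4σT_e³ = 4·5.67×10⁻⁸·(243.6)³ = 3.280 W/m²/K.
Hence the no-feedback warming is ΔF/(4σT_e³) = 0.461 K.

0.46 kelvin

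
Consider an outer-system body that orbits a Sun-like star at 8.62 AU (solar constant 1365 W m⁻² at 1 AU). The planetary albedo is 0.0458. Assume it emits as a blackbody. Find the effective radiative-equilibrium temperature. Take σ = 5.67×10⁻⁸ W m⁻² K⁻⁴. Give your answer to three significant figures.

Flux at the orbit: S = 1365/(8.62)² = 18.37 W m⁻².
Absorbed flux (global mean): S(1−α)/4 = 18.37·0.954/4 = 4.382 W m⁻².
Balancing against σT⁴: T = (4.382/5.67×10⁻⁸)^(1/4) = 93.76 K.

93.8 kelvin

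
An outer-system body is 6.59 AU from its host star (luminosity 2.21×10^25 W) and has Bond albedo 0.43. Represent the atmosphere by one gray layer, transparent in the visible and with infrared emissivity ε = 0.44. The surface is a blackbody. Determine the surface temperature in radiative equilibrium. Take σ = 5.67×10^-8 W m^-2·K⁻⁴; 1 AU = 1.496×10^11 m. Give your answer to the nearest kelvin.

49 K

d = 6.59 × 1.496×10^11 m = 9.859×10^11 m.
S = L/(4πd²) = 1.809 W m^-2.
Effective emission temperature (TOA balance): σT_e⁴ = S(1−α)/4 = 0.2578 W m^-2 → T_e = 46.18 K.
For a single slab of emissivity ε, T_s⁴ = 2T_e⁴/(2−ε); thus T_s = 46.18·(1.282)^(1/4) = 49.14 K.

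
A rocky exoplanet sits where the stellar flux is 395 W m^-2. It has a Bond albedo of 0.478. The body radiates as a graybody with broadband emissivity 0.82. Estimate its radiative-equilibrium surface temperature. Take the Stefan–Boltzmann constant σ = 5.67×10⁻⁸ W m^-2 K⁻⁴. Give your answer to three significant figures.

The planet absorbs (1−α)S over its disc πR² and re-emits over 4πR², so the mean absorbed flux is (1−0.478)·395.0/4 = 51.55 W m^-2.
Equating to εσT⁴ with ε = 0.82: T = (51.55/0.82σ)^(1/4) = 182.5 K.

182 K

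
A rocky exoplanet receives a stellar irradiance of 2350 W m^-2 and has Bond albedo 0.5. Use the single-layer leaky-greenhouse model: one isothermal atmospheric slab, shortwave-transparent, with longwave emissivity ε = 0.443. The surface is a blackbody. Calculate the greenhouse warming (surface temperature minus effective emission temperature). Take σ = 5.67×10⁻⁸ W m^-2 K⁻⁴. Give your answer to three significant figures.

At the top of the atmosphere, σT_e⁴ = S(1−α)/4 = 293.8 W m^-2, giving T_e = 268.3 K.
The surface balance (absorbed SW + ε·downward IR = σT_s⁴) with T_a⁴ = T_s⁴/2 reduces to T_s = T_e·[2/(2−ε)]^¼ = 285.6 K.
T_s − T_e = 285.6 − 268.3 = 17.33 K.

17.3 kelvin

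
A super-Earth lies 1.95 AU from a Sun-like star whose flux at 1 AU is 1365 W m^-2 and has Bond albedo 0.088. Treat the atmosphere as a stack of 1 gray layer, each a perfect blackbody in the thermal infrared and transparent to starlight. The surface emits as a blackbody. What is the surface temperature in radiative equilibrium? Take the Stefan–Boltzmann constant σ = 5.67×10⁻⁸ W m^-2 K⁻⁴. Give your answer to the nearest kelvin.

232 kelvin

By the inverse-square law, S = 1365/1.95² = 359.0 W m^-2.
Top-of-atmosphere balance: σT_e⁴ = S(1−α)/4 = 81.85 W m^-2 → T_e = 194.9 K.
Layer-by-layer balance gives σT_s⁴ = (N+1)σT_e⁴, so T_s = 2^¼·194.9 = 231.8 K.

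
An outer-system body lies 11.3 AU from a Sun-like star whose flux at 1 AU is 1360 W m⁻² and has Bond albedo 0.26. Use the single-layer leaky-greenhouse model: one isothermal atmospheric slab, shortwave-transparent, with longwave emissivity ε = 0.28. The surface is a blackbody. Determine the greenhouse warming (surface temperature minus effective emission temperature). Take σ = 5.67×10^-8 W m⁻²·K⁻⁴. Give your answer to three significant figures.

Flux at the orbit: S = 1360/(11.3)² = 10.65 W m⁻².
At the top of the atmosphere, σT_e⁴ = S(1−α)/4 = 1.970 W m⁻², giving T_e = 76.78 K.
For a single slab of emissivity ε, T_s⁴ = 2T_e⁴/(2−ε); thus T_s = 76.78·(1.163)^(1/4) = 79.73 K.
Greenhouse warming: T_s − T_e = 2.950 K.

2.95 K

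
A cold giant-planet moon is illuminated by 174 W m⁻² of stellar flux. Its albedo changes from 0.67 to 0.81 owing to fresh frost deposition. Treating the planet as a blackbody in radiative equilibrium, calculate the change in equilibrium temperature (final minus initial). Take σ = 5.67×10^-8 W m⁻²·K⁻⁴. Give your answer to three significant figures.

-16.3 kelvin

Before: T₁ = [174.0·0.33/(4σ)]^(1/4) = 126.1 K.
After:  T₂ = [174.0·0.19/(4σ)]^(1/4) = 109.9 K.
Change: 109.9 − 126.1 = -16.26 K.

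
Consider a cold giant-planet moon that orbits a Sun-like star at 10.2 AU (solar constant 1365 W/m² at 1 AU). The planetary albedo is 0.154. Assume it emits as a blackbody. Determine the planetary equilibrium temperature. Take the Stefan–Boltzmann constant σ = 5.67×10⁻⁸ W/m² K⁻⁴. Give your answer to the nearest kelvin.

84 K

Flux at the orbit: S = 1365/(10.2)² = 13.12 W/m².
Absorbed flux (global mean): S(1−α)/4 = 13.12·0.846/4 = 2.775 W/m².
Balancing against σT⁴: T = (2.775/5.67×10⁻⁸)^(1/4) = 83.64 K.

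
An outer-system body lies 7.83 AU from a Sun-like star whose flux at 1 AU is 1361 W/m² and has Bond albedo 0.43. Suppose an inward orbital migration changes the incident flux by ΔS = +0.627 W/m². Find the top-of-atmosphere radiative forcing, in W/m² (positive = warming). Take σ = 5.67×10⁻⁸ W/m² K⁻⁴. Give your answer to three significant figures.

0.0893 W/m²

Flux at the orbit: S = 1361/(7.83)² = 22.20 W/m².
ΔF = Δ[S(1−α)]/4 = (1−0.43)·+0.627/4 = 0.08935 W/m².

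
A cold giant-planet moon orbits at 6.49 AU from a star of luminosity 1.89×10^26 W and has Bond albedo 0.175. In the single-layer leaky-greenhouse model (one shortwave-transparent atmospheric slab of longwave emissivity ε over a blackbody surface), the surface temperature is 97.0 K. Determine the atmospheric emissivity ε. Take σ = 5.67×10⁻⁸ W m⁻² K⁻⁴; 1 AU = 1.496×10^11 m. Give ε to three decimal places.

0.689

d = 6.49 × 1.496×10^11 m = 9.709×10^11 m.
Spreading L over a sphere of radius d: S = 1.89×10^26/(4π·9.71×10^11²) = 15.96 W m⁻².
First, T_e = [15.96·(1−0.175)/(4σ)]^(1/4) = 87.28 K.
Since (2−ε)/2 = (T_e/T_s)⁴ = 0.6556, ε = 0.6888.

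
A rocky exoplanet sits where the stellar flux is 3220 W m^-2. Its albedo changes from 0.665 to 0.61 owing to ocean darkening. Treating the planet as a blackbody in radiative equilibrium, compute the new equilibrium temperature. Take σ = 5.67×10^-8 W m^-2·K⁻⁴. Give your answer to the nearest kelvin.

273 K

T₂ = [S(1−α₂)/(4σ)]^(1/4) = [3220·0.39/(4σ)]^(1/4) = 272.8 K.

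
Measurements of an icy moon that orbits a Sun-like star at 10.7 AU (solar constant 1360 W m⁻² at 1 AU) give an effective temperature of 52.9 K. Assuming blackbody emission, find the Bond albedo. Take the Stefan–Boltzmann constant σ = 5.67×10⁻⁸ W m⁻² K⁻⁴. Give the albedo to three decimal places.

Irradiance scales as 1/d², so S = 1360 W m⁻² × (1/10.7)² = 11.88 W m⁻².
Rearranging the radiative balance, α = 1 − 4σT⁴/S.
σT⁴ = 0.4440 W m⁻², so 4σT⁴ = 1.776 W m⁻².
1−α = 1.776/11.88 = 0.1495, so α = 0.8505.

0.850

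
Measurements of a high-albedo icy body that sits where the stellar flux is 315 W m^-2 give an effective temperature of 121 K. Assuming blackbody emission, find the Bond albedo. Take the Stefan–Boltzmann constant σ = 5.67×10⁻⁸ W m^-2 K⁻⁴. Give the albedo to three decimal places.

Energy balance: S(1−α)/4 = σT⁴, so 1−α = 4σT⁴/S.
σT⁴ = 12.15 W m^-2, so 4σT⁴ = 48.62 W m^-2.
Hence α = 1 − 48.62/315.0 = 0.8457.

0.846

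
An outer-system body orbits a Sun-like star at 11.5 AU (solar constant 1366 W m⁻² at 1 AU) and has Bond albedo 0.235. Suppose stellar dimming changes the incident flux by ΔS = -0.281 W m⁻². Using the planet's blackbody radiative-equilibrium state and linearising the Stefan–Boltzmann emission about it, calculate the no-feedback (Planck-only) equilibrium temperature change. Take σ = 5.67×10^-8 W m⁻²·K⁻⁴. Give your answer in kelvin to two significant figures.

-0.52 kelvin

Flux at the orbit: S = 1366/(11.5)² = 10.33 W m⁻².
Unperturbed T_e = [10.33·(1−0.235)/(4σ)]^¼ = 76.83 K.
Only a fraction (1−α) is absorbed and it's spread over 4πR², so ΔF = (1−α)ΔS/4 = -0.05374 W m⁻².
The Planck feedback parameter is 4σT_e³ = 0.1028 W m⁻²/K.
Hence the no-feedback warming is ΔF/(4σT_e³) = -0.523 K.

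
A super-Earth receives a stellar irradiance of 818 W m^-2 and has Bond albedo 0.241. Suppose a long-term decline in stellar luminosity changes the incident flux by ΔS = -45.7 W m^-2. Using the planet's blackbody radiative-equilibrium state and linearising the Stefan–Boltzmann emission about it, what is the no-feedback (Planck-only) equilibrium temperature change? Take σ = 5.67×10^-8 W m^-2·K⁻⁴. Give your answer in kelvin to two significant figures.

Unperturbed T_e = [818.0·(1−0.241)/(4σ)]^¼ = 228.7 K.
Only a fraction (1−α) is absorbed and it's spread over 4πR², so ΔF = (1−α)ΔS/4 = -8.672 W m^-2.
Linearising σT⁴ gives d(σT⁴)/dT = 4σT_e³ = 2.714 W m^-2 per K.
Hence the no-feedback warming is ΔF/(4σT_e³) = -3.19 K.

-3.2 K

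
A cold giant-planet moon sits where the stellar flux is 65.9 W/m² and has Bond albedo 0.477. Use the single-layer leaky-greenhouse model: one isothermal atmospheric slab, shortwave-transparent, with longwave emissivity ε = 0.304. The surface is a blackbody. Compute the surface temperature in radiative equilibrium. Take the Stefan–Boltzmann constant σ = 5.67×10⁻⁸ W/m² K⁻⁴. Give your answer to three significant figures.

At the top of the atmosphere, σT_e⁴ = S(1−α)/4 = 8.616 W/m², giving T_e = 111.0 K.
Surface balance with a leaky layer gives σT_s⁴ = σT_e⁴·2/(2−ε), so T_s = T_e·[2/(2−0.304)]^(1/4) = 115.7 K.

116 kelvin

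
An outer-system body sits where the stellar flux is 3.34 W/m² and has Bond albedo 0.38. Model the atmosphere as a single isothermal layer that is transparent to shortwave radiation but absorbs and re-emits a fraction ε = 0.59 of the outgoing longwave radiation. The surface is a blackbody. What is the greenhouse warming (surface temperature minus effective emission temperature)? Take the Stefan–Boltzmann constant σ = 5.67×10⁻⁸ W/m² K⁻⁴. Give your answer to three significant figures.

5.02 K

At the top of the atmosphere, σT_e⁴ = S(1−α)/4 = 0.5177 W/m², giving T_e = 54.97 K.
For a single slab of emissivity ε, T_s⁴ = 2T_e⁴/(2−ε); thus T_s = 54.97·(1.418)^(1/4) = 59.99 K.
Greenhouse warming: T_s − T_e = 5.020 K.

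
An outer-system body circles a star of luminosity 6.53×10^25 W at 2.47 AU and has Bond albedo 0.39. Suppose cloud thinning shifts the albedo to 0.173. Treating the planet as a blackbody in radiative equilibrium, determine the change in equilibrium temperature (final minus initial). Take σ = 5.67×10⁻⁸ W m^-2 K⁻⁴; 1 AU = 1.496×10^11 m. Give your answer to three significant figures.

d = 2.47 × 1.496×10^11 m = 3.695×10^11 m.
Flux at the orbit: S = L/(4πd²) = 6.53×10^25/(4π·(3.70×10^11)²) = 38.06 W m^-2.
Initial: T₁ = [S(1−0.39)/(4σ)]^(1/4) = 100.6 K.
After:  T₂ = [38.06·0.827/(4σ)]^(1/4) = 108.5 K.
ΔT = T₂ − T₁ = 7.952 K.

7.95 K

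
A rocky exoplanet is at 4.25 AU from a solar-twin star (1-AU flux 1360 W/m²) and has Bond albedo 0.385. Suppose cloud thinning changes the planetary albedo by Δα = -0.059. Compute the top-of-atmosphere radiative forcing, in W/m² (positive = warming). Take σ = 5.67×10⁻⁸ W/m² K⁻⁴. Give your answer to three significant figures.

1.11 W/m²

By the inverse-square law, S = 1360/4.25² = 75.29 W/m².
The change in absorbed flux is Δ[S(1−α)/4] = −SΔα/4 = 1.111 W/m².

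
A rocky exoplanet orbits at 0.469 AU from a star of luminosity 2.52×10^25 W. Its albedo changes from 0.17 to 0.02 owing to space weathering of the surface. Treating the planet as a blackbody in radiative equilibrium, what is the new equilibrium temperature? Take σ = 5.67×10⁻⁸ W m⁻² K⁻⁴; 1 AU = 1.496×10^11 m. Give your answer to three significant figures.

d = 0.469 × 1.496×10^11 m = 7.016×10^10 m.
Flux at the orbit: S = L/(4πd²) = 2.52×10^25/(4π·(7.02×10^10)²) = 407.4 W m⁻².
New equilibrium: T₂ = [(1−0.02)·407.4/(4σ)]^(1/4) = 204.8 K.

205 K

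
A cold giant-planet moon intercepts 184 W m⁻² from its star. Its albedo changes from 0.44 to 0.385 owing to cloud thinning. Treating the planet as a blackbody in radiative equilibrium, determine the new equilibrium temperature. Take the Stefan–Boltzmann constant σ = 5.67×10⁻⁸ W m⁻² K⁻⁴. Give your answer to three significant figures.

T₂ = [S(1−α₂)/(4σ)]^(1/4) = [184.0·0.615/(4σ)]^(1/4) = 149.5 K.

149 K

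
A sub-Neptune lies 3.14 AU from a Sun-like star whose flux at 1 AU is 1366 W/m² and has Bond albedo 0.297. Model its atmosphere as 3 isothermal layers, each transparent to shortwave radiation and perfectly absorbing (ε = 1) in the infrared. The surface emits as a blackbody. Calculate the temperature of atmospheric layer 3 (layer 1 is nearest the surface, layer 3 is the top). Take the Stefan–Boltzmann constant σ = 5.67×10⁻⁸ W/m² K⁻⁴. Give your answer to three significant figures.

By the inverse-square law, S = 1366/3.14² = 138.5 W/m².
OLR = S(1−α)/4 = 24.35 W/m²; the top layer radiates at T_e = 144.0 K.
In the N-layer model, layer k (counted from the surface) has T_k = (N+1−k)^(1/4)·T_e.
T_3 = (1)^(1/4)·144.0 = 144.0 K.

144 kelvin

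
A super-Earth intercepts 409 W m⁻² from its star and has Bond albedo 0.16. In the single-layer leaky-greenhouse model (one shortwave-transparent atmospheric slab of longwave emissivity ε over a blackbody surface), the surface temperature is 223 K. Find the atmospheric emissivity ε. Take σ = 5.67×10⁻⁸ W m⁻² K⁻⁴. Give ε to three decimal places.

0.775

First, T_e = [409.0·(1−0.16)/(4σ)]^(1/4) = 197.3 K.
Since (2−ε)/2 = (T_e/T_s)⁴ = 0.6125, ε = 0.7749.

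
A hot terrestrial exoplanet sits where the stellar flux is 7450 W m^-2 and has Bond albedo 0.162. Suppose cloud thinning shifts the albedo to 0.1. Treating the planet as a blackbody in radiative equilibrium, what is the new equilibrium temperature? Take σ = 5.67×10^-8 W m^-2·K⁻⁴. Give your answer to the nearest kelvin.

415 kelvin

T₂ = [S(1−α₂)/(4σ)]^(1/4) = [7450·0.9/(4σ)]^(1/4) = 414.7 K.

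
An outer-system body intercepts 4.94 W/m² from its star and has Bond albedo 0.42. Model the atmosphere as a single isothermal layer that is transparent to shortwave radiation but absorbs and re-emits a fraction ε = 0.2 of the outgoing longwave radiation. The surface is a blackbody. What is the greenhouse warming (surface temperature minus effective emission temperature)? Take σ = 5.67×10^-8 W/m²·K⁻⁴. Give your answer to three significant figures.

1.59 K

At the top of the atmosphere, σT_e⁴ = S(1−α)/4 = 0.7163 W/m², giving T_e = 59.62 K.
The surface balance (absorbed SW + ε·downward IR = σT_s⁴) with T_a⁴ = T_s⁴/2 reduces to T_s = T_e·[2/(2−ε)]^¼ = 61.21 K.
Greenhouse warming: T_s − T_e = 1.591 K.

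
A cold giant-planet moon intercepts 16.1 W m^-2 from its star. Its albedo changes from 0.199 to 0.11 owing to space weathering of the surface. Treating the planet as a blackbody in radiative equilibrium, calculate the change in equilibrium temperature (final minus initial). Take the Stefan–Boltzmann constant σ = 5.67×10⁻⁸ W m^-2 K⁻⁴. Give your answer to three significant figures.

2.32 K

With α = 0.199, T₁ = 86.84 K.
After:  T₂ = [16.10·0.89/(4σ)]^(1/4) = 89.15 K.
Change: 89.15 − 86.84 = 2.318 K.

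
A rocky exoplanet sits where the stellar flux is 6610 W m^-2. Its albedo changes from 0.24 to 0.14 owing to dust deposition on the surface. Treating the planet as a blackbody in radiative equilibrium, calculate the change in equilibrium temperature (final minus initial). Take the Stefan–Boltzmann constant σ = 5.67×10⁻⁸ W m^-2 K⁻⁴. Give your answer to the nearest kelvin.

With α = 0.24, T₁ = 385.8 K.
With α = 0.14, T₂ = 397.9 K.
ΔT = T₂ − T₁ = 12.11 K.

12 K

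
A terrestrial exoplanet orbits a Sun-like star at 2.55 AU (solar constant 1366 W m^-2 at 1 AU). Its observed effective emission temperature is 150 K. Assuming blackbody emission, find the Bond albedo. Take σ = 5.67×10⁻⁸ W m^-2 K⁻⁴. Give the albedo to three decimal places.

0.453

Flux at the orbit: S = 1366/(2.55)² = 210.1 W m^-2.
Energy balance: S(1−α)/4 = σT⁴, so 1−α = 4σT⁴/S.
σT⁴ = 28.70 W m^-2, so 4σT⁴ = 114.8 W m^-2.
1−α = 114.8/210.1 = 0.5466, so α = 0.4534.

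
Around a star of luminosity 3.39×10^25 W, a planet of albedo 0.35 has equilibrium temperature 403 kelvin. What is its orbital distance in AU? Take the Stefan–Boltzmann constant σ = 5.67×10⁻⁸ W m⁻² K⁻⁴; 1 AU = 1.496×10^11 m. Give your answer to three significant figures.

The flux needed for this T is 4σT⁴/(1−0.35) = 9203 W m⁻².
Then d = [L/(4πS)]^(1/2) = 1.712×10^10 m, i.e. 0.1144 AU.

0.114 AU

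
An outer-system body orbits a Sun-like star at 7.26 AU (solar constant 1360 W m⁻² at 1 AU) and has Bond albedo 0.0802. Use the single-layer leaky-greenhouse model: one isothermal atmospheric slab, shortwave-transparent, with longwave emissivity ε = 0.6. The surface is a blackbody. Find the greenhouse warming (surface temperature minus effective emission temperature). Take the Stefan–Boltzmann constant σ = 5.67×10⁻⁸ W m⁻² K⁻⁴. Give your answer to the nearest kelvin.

9 kelvin

By the inverse-square law, S = 1360/7.26² = 25.80 W m⁻².
At the top of the atmosphere, σT_e⁴ = S(1−α)/4 = 5.933 W m⁻², giving T_e = 101.1 K.
The surface balance (absorbed SW + ε·downward IR = σT_s⁴) with T_a⁴ = T_s⁴/2 reduces to T_s = T_e·[2/(2−ε)]^¼ = 110.6 K.
The atmosphere warms the surface by 9.433 K.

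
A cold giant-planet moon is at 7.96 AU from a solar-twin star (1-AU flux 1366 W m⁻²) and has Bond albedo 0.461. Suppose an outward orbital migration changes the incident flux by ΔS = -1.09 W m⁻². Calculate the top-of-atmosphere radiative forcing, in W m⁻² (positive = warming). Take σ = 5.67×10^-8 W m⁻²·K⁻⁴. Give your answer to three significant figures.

-0.147 W m⁻²

Flux at the orbit: S = 1366/(7.96)² = 21.56 W m⁻².
Only a fraction (1−α) is absorbed and it's spread over 4πR², so ΔF = (1−α)ΔS/4 = -0.1469 W m⁻².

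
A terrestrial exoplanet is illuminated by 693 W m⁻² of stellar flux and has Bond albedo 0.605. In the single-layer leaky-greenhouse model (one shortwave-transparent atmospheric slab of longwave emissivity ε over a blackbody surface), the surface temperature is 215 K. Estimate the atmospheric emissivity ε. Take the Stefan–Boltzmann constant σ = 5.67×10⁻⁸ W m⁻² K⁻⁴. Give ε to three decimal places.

0.870

TOA balance gives T_e = 186.4 K.
Inverting T_s⁴ = 2T_e⁴/(2−ε): (T_e/T_s)⁴ = 0.5649, so ε = 2(1 − 0.5649) = 0.8703.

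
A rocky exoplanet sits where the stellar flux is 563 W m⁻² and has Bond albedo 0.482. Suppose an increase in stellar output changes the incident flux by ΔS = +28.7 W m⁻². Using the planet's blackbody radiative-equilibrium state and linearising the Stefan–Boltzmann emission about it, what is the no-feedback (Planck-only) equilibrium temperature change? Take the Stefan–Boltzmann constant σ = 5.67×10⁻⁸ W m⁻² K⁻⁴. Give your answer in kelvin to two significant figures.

2.4 kelvin

Unperturbed T_e = [563.0·(1−0.482)/(4σ)]^¼ = 189.4 K.
Only a fraction (1−α) is absorbed and it's spread over 4πR², so ΔF = (1−α)ΔS/4 = 3.717 W m⁻².
Linearising σT⁴ gives d(σT⁴)/dT = 4σT_e³ = 1.540 W m⁻² per K.
Hence the no-feedback warming is ΔF/(4σT_e³) = 2.41 K.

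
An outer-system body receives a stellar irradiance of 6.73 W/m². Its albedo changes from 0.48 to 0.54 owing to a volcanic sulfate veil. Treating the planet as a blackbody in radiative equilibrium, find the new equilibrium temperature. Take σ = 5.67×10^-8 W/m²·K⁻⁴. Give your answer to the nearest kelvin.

With the new albedo, S(1−α₂)/4 = 0.7740 W/m², so T₂ = 60.78 K.

61 K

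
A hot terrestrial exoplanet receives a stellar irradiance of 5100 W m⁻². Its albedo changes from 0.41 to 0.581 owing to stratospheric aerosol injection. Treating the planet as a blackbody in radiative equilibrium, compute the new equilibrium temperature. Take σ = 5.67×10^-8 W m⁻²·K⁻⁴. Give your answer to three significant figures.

312 kelvin

T₂ = [S(1−α₂)/(4σ)]^(1/4) = [5100·0.419/(4σ)]^(1/4) = 311.6 K.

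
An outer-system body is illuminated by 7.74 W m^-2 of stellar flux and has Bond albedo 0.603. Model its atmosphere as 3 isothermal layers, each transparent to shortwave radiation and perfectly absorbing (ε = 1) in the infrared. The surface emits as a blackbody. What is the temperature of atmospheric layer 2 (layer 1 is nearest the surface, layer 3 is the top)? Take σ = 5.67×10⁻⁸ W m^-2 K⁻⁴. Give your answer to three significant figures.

72.1 K

OLR = S(1−α)/4 = 0.7682 W m^-2; the top layer radiates at T_e = 60.67 K.
Each opaque layer satisfies 2T_j⁴ = T_{j−1}⁴ + T_{j+1}⁴, giving T_k⁴ = (N+1−k)T_e⁴.
T_2 = (2)^(1/4)·60.67 = 72.15 K.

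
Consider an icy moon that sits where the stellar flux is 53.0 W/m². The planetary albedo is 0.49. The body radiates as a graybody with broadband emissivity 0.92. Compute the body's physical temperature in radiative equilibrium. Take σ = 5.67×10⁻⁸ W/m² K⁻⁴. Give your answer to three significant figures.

The planet absorbs (1−α)S over its disc πR² and re-emits over 4πR², so the mean absorbed flux is (1−0.49)·53.00/4 = 6.758 W/m².
Equating to εσT⁴ with ε = 0.92: T = (6.758/0.92σ)^(1/4) = 106.7 K.

107 kelvin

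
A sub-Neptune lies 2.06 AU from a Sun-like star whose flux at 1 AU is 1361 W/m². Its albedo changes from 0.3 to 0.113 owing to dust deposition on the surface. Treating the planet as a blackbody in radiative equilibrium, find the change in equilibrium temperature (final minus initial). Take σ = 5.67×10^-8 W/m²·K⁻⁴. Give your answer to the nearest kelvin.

By the inverse-square law, S = 1361/2.06² = 320.7 W/m².
Initial: T₁ = [S(1−0.3)/(4σ)]^(1/4) = 177.4 K.
With α = 0.113, T₂ = 188.2 K.
ΔT = T₂ − T₁ = 10.82 K.

11 K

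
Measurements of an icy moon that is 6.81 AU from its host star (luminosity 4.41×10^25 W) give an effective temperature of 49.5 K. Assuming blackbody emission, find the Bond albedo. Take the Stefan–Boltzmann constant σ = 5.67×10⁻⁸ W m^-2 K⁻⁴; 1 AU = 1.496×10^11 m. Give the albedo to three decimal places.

0.597

d = 6.81 × 1.496×10^11 m = 1.019×10^12 m.
S = L/(4πd²) = 3.381 W m^-2.
Energy balance: S(1−α)/4 = σT⁴, so 1−α = 4σT⁴/S.
4σT⁴ = 4·5.67×10⁻⁸·(49.5)⁴ = 1.362 W m^-2.
1−α = 1.362/3.381 = 0.4027, so α = 0.5973.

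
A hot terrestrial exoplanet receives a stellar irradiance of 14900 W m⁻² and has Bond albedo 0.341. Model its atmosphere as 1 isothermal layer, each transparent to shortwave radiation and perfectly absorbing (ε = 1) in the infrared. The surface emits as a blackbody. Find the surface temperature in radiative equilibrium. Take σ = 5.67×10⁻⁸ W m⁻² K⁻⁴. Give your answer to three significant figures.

The effective emission temperature is T_e = [S(1−α)/(4σ)]^¼ = 456.1 K.
Layer-by-layer balance gives σT_s⁴ = (N+1)σT_e⁴, so T_s = 2^¼·456.1 = 542.5 K.

542 kelvin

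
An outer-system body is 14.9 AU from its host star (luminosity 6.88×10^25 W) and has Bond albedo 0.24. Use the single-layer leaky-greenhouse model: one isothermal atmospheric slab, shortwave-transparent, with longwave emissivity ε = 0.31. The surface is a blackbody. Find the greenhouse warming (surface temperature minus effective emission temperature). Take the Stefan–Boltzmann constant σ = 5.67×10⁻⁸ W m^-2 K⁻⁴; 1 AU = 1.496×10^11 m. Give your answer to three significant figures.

1.89 K

Orbital distance: d = 14.9 AU = 2.229×10^12 m.
Flux at the orbit: S = L/(4πd²) = 6.88×10^25/(4π·(2.23×10^12)²) = 1.102 W m^-2.
At the top of the atmosphere, σT_e⁴ = S(1−α)/4 = 0.2094 W m^-2, giving T_e = 43.84 K.
The surface balance (absorbed SW + ε·downward IR = σT_s⁴) with T_a⁴ = T_s⁴/2 reduces to T_s = T_e·[2/(2−ε)]^¼ = 45.72 K.
Greenhouse warming: T_s − T_e = 1.885 K.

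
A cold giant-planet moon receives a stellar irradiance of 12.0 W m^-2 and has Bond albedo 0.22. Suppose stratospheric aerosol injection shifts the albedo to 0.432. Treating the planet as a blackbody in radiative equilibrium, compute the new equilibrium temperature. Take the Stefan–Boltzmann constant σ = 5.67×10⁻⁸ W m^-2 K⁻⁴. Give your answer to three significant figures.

74.0 K

With the new albedo, S(1−α₂)/4 = 1.704 W m^-2, so T₂ = 74.04 K.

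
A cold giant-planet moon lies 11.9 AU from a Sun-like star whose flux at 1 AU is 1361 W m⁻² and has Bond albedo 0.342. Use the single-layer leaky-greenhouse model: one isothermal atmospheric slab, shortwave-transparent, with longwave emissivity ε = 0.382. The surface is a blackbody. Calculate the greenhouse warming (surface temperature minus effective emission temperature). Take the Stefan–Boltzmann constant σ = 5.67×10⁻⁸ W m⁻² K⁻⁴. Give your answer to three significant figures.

3.95 K

By the inverse-square law, S = 1361/11.9² = 9.611 W m⁻².
The planet radiates to space at T_e = [S(1−α)/(4σ)]^(1/4) = 72.67 K.
Surface balance with a leaky layer gives σT_s⁴ = σT_e⁴·2/(2−ε), so T_s = T_e·[2/(2−0.382)]^(1/4) = 76.62 K.
Greenhouse warming: T_s − T_e = 3.954 K.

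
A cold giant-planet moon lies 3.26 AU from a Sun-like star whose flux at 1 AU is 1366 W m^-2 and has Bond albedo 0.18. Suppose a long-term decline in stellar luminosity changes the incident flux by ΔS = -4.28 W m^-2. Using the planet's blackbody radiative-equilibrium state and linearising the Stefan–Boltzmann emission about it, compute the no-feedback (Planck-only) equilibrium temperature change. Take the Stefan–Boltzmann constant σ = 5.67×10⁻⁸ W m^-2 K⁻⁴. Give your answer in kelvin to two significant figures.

Flux at the orbit: S = 1366/(3.26)² = 128.5 W m^-2.
Unperturbed T_e = [128.5·(1−0.18)/(4σ)]^¼ = 146.8 K.
TOA radiative forcing: ΔF = (1−α)ΔS/4 = 0.82·(-4.28)/4 = -0.8774 W m^-2.
The Planck feedback parameter is 4σT_e³ = 0.7178 W m^-2/K.
Hence the no-feedback warming is ΔF/(4σT_e³) = -1.22 K.

-1.2 K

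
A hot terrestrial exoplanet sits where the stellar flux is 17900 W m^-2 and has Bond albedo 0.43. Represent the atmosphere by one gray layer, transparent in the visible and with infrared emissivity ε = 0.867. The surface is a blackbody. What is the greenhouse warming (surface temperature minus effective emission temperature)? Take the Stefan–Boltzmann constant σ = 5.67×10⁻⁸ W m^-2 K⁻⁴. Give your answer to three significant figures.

70.3 K

The planet radiates to space at T_e = [S(1−α)/(4σ)]^(1/4) = 460.5 K.
For a single slab of emissivity ε, T_s⁴ = 2T_e⁴/(2−ε); thus T_s = 460.5·(1.765)^(1/4) = 530.8 K.
Greenhouse warming: T_s − T_e = 70.31 K.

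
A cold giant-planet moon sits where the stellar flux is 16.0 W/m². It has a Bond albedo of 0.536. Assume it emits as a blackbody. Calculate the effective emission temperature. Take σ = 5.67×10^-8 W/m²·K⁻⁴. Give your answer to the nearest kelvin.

The planet absorbs (1−α)S over its disc πR² and re-emits over 4πR², so the mean absorbed flux is (1−0.536)·16.00/4 = 1.856 W/m².
Balancing against σT⁴: T = (1.856/5.67×10⁻⁸)^(1/4) = 75.64 K.

76 K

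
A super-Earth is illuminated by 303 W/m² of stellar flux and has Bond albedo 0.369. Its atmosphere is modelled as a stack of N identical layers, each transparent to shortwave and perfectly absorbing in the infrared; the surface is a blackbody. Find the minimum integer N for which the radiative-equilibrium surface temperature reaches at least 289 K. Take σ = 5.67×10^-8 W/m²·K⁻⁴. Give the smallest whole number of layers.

OLR = S(1−α)/4 = 47.80 W/m²; the top layer radiates at T_e = 170.4 K.
Need (N+1)T_e⁴ ≥ T_s⁴, i.e. N+1 ≥ (289/170.4)⁴ = 8.275.
So N ≥ 7.275; the smallest integer is N = 8.

8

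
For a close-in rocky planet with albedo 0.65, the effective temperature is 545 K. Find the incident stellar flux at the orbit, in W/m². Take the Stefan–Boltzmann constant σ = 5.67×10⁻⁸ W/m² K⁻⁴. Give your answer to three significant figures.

Invert the energy balance for S: S = 4σT⁴/(1−α).
σT⁴ = 5.67×10⁻⁸·(545)⁴ = 5002 W/m².
So S = 4×5002/(1−0.65) = 57170 W/m².

57200 W/m²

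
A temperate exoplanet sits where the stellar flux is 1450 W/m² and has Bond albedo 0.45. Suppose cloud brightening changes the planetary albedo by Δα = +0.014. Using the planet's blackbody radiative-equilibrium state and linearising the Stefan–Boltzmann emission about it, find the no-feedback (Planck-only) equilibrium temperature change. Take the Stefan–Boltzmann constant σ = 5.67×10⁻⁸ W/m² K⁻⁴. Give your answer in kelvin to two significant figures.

-1.5 kelvin

The baseline emission temperature is T_e = 243.5 K.
The change in absorbed flux is Δ[S(1−α)/4] = −SΔα/4 = -5.075 W/m².
Planck response: λ_P = 4σT_e³ = 4·5.67×10⁻⁸·(243.5)³ = 3.275 W/m²/K.
ΔT₀ = ΔF/λ_P = -5.075/3.275 = -1.55 K.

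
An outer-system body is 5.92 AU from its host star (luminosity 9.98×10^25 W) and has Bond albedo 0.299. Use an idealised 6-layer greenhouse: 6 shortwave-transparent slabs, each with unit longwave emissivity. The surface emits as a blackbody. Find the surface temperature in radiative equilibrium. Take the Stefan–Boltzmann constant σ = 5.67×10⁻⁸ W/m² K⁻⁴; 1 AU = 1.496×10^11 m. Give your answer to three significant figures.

d = 5.92 × 1.496×10^11 m = 8.856×10^11 m.
Flux at the orbit: S = L/(4πd²) = 9.98×10^25/(4π·(8.86×10^11)²) = 10.13 W/m².
The effective emission temperature is T_e = [S(1−α)/(4σ)]^¼ = 74.79 K.
For an N-layer opaque stack, T_s⁴ = (N+1)T_e⁴, hence T_s = (7)^(1/4)×74.79 K = 121.7 K.

122 kelvin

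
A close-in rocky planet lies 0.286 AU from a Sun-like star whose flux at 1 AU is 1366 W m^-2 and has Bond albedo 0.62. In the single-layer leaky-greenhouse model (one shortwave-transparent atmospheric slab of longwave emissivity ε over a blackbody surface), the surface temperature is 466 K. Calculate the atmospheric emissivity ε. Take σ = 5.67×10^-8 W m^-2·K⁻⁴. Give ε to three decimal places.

By the inverse-square law, S = 1366/0.286² = 16700 W m^-2.
First, T_e = [16700·(1−0.62)/(4σ)]^(1/4) = 409.0 K.
Since (2−ε)/2 = (T_e/T_s)⁴ = 0.5934, ε = 0.8133.

0.813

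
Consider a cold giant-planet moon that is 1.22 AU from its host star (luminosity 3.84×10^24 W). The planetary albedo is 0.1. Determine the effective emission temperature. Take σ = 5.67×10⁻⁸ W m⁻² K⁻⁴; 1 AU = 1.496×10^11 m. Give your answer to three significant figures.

77.7 K

Orbital distance: d = 1.22 AU = 1.825×10^11 m.
Flux at the orbit: S = L/(4πd²) = 3.84×10^24/(4π·(1.83×10^11)²) = 9.174 W m⁻².
The planet absorbs (1−α)S over its disc πR² and re-emits over 4πR², so the mean absorbed flux is (1−0.1)·9.174/4 = 2.064 W m⁻².
Balancing against σT⁴: T = (2.064/5.67×10⁻⁸)^(1/4) = 77.68 K.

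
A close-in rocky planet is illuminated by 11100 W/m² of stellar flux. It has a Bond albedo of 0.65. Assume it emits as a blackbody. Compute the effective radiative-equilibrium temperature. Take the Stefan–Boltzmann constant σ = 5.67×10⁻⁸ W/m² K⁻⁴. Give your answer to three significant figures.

362 K

Absorbed flux (global mean): S(1−α)/4 = 11100·0.35/4 = 971.2 W/m².
In equilibrium σT⁴ equals this, so T = 361.8 K.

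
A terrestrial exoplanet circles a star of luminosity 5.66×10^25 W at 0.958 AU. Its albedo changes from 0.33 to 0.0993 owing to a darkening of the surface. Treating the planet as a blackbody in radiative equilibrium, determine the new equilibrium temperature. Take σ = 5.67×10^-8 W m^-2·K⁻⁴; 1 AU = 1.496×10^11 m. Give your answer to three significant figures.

d = 0.958 × 1.496×10^11 m = 1.433×10^11 m.
Spreading L over a sphere of radius d: S = 5.66×10^25/(4π·1.43×10^11²) = 219.3 W m^-2.
With the new albedo, S(1−α₂)/4 = 49.38 W m^-2, so T₂ = 171.8 K.

172 K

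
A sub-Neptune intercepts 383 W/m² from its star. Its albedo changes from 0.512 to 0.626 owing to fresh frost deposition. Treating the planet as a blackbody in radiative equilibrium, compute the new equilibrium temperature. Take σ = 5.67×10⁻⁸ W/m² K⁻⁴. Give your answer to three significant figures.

With the new albedo, S(1−α₂)/4 = 35.81 W/m², so T₂ = 158.5 K.

159 kelvin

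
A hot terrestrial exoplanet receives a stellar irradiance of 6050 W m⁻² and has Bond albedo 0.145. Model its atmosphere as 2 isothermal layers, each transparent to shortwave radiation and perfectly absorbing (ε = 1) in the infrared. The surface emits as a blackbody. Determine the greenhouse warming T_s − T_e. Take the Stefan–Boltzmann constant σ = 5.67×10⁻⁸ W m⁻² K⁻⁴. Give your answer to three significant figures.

123 K

OLR = S(1−α)/4 = 1293 W m⁻²; the top layer radiates at T_e = 388.6 K.
Surface: T_s = (3)^¼·T_e = 511.4 K.
So the greenhouse effect raises the surface by 511.4 − 388.6 = 122.8 K.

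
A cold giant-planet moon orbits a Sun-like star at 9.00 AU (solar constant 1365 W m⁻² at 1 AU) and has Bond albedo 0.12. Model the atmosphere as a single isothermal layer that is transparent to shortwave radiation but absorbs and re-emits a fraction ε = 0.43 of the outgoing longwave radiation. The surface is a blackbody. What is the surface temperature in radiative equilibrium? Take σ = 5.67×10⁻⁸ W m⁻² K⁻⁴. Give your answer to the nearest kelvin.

96 K

Flux at the orbit: S = 1365/(9.00)² = 16.85 W m⁻².
At the top of the atmosphere, σT_e⁴ = S(1−α)/4 = 3.707 W m⁻², giving T_e = 89.92 K.
Surface balance with a leaky layer gives σT_s⁴ = σT_e⁴·2/(2−ε), so T_s = T_e·[2/(2−0.43)]^(1/4) = 95.53 K.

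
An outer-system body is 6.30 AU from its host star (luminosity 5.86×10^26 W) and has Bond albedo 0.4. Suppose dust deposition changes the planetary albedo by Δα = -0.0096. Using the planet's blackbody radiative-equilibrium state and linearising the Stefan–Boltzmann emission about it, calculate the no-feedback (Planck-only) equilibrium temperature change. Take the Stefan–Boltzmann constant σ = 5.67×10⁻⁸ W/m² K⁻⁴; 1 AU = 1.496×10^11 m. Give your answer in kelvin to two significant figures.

d = 6.30 × 1.496×10^11 m = 9.425×10^11 m.
Flux at the orbit: S = L/(4πd²) = 5.86×10^26/(4π·(9.42×10^11)²) = 52.50 W/m².
The baseline emission temperature is T_e = 108.6 K.
ΔF = −(S/4)Δα = −(52.50/4)×(-0.0096) = 0.1260 W/m².
Planck response: λ_P = 4σT_e³ = 4·5.67×10⁻⁸·(108.6)³ = 0.2902 W/m²/K.
So ΔT₀ = 0.1260/0.2902 = 0.434 K.

0.43 kelvin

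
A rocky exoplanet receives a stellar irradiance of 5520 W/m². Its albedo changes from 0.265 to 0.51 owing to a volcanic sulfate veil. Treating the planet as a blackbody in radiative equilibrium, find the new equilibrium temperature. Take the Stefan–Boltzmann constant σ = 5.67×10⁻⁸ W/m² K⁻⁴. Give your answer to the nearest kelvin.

330 K

With the new albedo, S(1−α₂)/4 = 676.2 W/m², so T₂ = 330.5 K.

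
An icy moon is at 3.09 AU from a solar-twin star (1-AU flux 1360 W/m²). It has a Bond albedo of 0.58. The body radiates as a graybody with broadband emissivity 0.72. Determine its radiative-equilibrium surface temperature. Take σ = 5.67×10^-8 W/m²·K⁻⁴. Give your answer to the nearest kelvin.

138 kelvin

Flux at the orbit: S = 1360/(3.09)² = 142.4 W/m².
Averaging over the sphere, the absorbed flux is S(1−α)/4 = 14.96 W/m².
Equating to εσT⁴ with ε = 0.72: T = (14.96/0.72σ)^(1/4) = 138.3 K.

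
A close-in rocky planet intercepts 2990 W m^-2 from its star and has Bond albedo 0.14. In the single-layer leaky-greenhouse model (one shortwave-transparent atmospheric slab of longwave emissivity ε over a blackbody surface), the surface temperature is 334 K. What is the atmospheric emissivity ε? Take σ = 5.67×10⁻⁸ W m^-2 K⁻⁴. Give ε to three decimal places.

0.178

TOA balance gives T_e = 326.3 K.
T_s⁴ = T_e⁴·2/(2−ε) → ε = 2 − 2(T_e/T_s)⁴ = 2 − 2·(326.3/334)⁴ = 0.1779.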